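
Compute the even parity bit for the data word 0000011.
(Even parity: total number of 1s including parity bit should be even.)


Number of 1s in data: 2
Parity bit: 0

0


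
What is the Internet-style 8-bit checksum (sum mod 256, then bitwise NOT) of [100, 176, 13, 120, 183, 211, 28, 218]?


Sum = 1049 mod 256 = 25
Complement = 230

230


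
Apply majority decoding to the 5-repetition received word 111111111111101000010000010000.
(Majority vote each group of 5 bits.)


Groups: 11111, 11111, 11101, 00001, 00000, 10000
Majority votes: 111000

111000


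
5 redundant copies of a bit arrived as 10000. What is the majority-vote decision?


Ones: 1 out of 5
Threshold: 3

0 (1/5 voted 1)


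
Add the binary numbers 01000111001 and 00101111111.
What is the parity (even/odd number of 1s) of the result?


01000111001 = 569
00101111111 = 383
Sum = 952 = 1110111000
1s count = 6

even parity (6 ones in 1110111000)


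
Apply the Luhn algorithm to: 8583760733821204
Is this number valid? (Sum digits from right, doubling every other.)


Luhn sum = 66
66 mod 10 = 6

Invalid (Luhn sum mod 10 = 6)


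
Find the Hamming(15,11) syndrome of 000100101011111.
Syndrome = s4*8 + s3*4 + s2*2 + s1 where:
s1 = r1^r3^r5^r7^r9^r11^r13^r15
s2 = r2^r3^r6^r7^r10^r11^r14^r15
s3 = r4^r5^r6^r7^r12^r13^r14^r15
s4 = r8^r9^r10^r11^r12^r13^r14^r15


s1=1, s2=0, s3=0, s4=0

Syndrome = 1 (error at position 1)


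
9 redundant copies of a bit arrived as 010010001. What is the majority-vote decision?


Ones: 3 out of 9
Threshold: 5

0 (3/9 voted 1)


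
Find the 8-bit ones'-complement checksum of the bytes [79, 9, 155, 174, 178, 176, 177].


Sum = 948 mod 256 = 180
Complement = 75

75


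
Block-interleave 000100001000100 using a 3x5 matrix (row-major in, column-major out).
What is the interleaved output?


Matrix:
  00010
  00010
  00100
Read columns: 000000001110000

000000001110000


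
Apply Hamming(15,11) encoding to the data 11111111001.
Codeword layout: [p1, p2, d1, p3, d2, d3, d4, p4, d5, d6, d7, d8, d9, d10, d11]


Parity bits: p1=0, p2=0, p3=1, p4=1

001111111111001


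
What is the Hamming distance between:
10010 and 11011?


XOR: 01001
Count of 1s: 2

2


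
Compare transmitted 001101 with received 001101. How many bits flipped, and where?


XOR: 000000

0 errors (received matches sent)


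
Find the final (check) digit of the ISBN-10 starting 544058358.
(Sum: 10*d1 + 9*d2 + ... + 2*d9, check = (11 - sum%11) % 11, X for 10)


Weighted sum: 231
231 mod 11 = 0

Check digit: 0


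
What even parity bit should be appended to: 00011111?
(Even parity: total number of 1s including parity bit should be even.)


Number of 1s in data: 5
Parity bit: 1

1


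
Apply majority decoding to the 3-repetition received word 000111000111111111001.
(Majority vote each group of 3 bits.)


Groups: 000, 111, 000, 111, 111, 111, 001
Majority votes: 0101110

0101110


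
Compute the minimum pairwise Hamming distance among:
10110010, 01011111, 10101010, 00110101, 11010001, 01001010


Comparing all pairs, minimum distance: 2
Can detect 1 errors, correct 0 errors

2


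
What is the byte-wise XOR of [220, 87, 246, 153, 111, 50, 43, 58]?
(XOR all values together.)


XOR chain: 220 ^ 87 ^ 246 ^ 153 ^ 111 ^ 50 ^ 43 ^ 58 = 168

168


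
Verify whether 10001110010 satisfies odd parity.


Number of 1s: 5

Yes, parity is correct (5 ones)


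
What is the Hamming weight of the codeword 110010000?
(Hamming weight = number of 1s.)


Counting 1s in 110010000

3


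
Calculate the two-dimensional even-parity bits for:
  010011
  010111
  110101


Row parities: 100
Column parities: 110001

Row P: 100, Col P: 110001, Corner: 1


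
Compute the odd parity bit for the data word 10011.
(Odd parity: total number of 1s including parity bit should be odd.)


Number of 1s in data: 3
Parity bit: 0

0


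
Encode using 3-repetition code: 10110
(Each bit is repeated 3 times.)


Each bit -> 3 copies

111000111111000


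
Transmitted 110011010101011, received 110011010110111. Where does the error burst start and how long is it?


XOR: 000000000011100

Burst at position 10, length 3


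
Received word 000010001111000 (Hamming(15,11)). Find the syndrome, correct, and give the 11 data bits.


Syndrome = 1: error at position 1

Data: 01001111000 (corrected bit 1)


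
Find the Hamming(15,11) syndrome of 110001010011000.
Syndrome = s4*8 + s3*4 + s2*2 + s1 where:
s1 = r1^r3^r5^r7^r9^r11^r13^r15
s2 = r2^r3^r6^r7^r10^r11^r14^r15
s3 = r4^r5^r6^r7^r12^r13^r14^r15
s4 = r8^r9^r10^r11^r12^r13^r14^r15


s1=0, s2=1, s3=0, s4=1

Syndrome = 10 (error at position 10)


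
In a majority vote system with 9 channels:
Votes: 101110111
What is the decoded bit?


Ones: 7 out of 9
Threshold: 5

1 (7/9 voted 1)


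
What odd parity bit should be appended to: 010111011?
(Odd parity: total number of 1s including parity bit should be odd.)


Number of 1s in data: 6
Parity bit: 1

1


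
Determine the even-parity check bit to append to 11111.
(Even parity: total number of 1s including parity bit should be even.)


Number of 1s in data: 5
Parity bit: 1

1


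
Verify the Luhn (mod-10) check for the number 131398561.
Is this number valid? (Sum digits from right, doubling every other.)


Luhn sum = 39
39 mod 10 = 9

Invalid (Luhn sum mod 10 = 9)


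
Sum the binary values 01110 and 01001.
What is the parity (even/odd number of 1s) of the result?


01110 = 14
01001 = 9
Sum = 23 = 10111
1s count = 4

even parity (4 ones in 10111)


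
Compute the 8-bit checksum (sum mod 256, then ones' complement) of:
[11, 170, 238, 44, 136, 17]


Sum = 616 mod 256 = 104
Complement = 151

151


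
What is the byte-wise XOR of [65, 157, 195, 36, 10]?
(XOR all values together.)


XOR chain: 65 ^ 157 ^ 195 ^ 36 ^ 10 = 49

49


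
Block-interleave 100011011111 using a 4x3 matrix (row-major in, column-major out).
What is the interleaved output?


Matrix:
  100
  011
  011
  111
Read columns: 100101110111

100101110111


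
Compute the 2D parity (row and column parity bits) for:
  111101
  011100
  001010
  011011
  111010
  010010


Row parities: 110000
Column parities: 011000

Row P: 110000, Col P: 011000, Corner: 0


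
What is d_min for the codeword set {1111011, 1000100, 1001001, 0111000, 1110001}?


Comparing all pairs, minimum distance: 2
Can detect 1 errors, correct 0 errors

2


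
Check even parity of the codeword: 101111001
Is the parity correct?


Number of 1s: 6

Yes, parity is correct (6 ones)


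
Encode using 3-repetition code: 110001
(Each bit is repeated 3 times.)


Each bit -> 3 copies

111111000000000111


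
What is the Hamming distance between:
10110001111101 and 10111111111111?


XOR: 00001110000010
Count of 1s: 4

4


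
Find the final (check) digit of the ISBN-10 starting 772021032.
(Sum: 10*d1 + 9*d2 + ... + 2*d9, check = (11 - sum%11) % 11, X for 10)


Weighted sum: 179
179 mod 11 = 3

Check digit: 8


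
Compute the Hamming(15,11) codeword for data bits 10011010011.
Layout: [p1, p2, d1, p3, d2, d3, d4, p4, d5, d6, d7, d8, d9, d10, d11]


Parity bits: p1=1, p2=1, p3=1, p4=0

111100101010011


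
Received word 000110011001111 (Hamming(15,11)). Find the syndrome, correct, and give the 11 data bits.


Syndrome = 0: no error detected

Data: 01001001111 (no errors)


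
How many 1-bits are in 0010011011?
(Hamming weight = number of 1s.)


Counting 1s in 0010011011

5


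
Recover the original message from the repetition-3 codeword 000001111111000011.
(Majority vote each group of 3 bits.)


Groups: 000, 001, 111, 111, 000, 011
Majority votes: 001101

001101


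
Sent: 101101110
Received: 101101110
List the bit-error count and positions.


XOR: 000000000

0 errors (received matches sent)


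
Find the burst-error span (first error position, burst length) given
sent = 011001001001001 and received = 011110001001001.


XOR: 000111000000000

Burst at position 3, length 3


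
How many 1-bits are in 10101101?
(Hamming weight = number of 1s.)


Counting 1s in 10101101

5


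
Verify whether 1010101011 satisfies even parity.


Number of 1s: 6

Yes, parity is correct (6 ones)


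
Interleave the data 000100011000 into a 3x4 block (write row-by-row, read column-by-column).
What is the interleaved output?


Matrix:
  0001
  0001
  1000
Read columns: 001000000110

001000000110


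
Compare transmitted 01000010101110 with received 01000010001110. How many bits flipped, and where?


XOR: 00000000100000

1 error(s) at position(s): 8


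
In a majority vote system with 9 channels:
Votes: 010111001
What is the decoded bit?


Ones: 5 out of 9
Threshold: 5

1 (5/9 voted 1)


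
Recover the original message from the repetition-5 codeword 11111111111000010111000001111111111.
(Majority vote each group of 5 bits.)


Groups: 11111, 11111, 10000, 10111, 00000, 11111, 11111
Majority votes: 1101011

1101011


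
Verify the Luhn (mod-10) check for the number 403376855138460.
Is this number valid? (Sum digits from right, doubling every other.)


Luhn sum = 56
56 mod 10 = 6

Invalid (Luhn sum mod 10 = 6)


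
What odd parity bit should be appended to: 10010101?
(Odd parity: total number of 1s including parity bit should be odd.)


Number of 1s in data: 4
Parity bit: 1

1


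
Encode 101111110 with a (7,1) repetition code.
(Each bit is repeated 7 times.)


Each bit -> 7 copies

111111100000001111111111111111111111111111111111111111110000000


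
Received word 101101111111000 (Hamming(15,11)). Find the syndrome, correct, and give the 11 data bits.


Syndrome = 11: error at position 11

Data: 10111101000 (corrected bit 11)


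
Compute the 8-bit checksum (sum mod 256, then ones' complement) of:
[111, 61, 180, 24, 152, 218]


Sum = 746 mod 256 = 234
Complement = 21

21


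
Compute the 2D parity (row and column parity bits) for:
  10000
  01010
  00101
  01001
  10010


Row parities: 10000
Column parities: 00100

Row P: 10000, Col P: 00100, Corner: 1


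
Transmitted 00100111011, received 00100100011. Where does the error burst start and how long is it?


XOR: 00000011000

Burst at position 6, length 2


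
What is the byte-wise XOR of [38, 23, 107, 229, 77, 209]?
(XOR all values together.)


XOR chain: 38 ^ 23 ^ 107 ^ 229 ^ 77 ^ 209 = 35

35


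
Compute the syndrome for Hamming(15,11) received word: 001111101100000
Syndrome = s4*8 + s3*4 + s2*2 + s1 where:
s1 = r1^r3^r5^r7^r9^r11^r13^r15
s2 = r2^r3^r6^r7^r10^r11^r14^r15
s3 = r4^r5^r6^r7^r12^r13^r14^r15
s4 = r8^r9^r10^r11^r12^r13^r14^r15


s1=0, s2=0, s3=0, s4=0

Syndrome = 0 (no error)


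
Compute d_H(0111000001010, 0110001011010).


XOR: 0001001010000
Count of 1s: 3

3


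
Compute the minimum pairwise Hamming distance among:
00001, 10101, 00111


Comparing all pairs, minimum distance: 2
Can detect 1 errors, correct 0 errors

2


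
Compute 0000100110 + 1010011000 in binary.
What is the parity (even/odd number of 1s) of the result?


0000100110 = 38
1010011000 = 664
Sum = 702 = 1010111110
1s count = 7

odd parity (7 ones in 1010111110)


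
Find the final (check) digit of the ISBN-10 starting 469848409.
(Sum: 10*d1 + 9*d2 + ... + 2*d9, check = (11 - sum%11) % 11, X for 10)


Weighted sum: 320
320 mod 11 = 1

Check digit: X


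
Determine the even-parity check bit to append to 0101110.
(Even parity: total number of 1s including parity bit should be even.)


Number of 1s in data: 4
Parity bit: 0

0


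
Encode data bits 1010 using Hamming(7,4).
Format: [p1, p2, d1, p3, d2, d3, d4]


Parity bits: p1=1, p2=0, p3=1

1011010


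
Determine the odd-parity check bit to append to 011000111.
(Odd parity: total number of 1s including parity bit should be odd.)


Number of 1s in data: 5
Parity bit: 0

0


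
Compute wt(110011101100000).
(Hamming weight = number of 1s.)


Counting 1s in 110011101100000

7


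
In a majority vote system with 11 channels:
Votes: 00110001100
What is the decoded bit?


Ones: 4 out of 11
Threshold: 6

0 (4/11 voted 1)


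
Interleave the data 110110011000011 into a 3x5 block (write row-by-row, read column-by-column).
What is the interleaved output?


Matrix:
  11011
  00110
  00011
Read columns: 100100010111101

100100010111101


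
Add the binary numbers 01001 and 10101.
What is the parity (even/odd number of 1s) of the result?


01001 = 9
10101 = 21
Sum = 30 = 11110
1s count = 4

even parity (4 ones in 11110)


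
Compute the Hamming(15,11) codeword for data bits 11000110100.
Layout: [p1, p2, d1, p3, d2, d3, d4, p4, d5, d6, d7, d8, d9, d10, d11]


Parity bits: p1=0, p2=1, p3=0, p4=1

011010010110100


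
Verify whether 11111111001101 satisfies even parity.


Number of 1s: 11

No, parity error (11 ones)


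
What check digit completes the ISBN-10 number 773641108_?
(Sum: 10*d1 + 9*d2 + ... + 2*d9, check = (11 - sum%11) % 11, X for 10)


Weighted sum: 248
248 mod 11 = 6

Check digit: 5


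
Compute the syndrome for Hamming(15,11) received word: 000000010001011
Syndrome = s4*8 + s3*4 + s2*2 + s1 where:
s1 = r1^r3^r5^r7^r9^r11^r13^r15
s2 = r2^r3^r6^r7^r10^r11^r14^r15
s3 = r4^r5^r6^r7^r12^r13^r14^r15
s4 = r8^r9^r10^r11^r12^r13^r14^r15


s1=1, s2=0, s3=1, s4=0

Syndrome = 5 (error at position 5)


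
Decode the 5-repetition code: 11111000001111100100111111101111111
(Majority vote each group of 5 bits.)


Groups: 11111, 00000, 11111, 00100, 11111, 11011, 11111
Majority votes: 1010111

1010111


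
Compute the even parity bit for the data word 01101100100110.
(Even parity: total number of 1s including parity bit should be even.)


Number of 1s in data: 7
Parity bit: 1

1


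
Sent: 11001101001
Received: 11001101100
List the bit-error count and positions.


XOR: 00000000101

2 error(s) at position(s): 8, 10


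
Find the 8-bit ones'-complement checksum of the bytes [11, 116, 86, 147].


Sum = 360 mod 256 = 104
Complement = 151

151


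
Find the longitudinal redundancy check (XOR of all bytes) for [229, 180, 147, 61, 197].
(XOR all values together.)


XOR chain: 229 ^ 180 ^ 147 ^ 61 ^ 197 = 58

58


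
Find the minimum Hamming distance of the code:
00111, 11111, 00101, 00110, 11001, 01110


Comparing all pairs, minimum distance: 1
Can detect 0 errors, correct 0 errors

1


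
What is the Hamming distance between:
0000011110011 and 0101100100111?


XOR: 0101111010100
Count of 1s: 7

7


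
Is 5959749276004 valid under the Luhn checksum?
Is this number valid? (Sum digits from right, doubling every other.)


Luhn sum = 70
70 mod 10 = 0

Valid (Luhn sum mod 10 = 0)


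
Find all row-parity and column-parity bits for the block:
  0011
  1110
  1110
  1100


Row parities: 0110
Column parities: 1111

Row P: 0110, Col P: 1111, Corner: 0


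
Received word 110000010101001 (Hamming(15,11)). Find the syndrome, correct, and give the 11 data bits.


Syndrome = 2: error at position 2

Data: 00000101001 (corrected bit 2)


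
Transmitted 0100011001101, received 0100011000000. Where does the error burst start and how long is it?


XOR: 0000000001101

Burst at position 9, length 4


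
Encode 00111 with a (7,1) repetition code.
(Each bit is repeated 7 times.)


Each bit -> 7 copies

00000000000000111111111111111111111


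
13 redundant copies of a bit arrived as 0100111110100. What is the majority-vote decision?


Ones: 7 out of 13
Threshold: 7

1 (7/13 voted 1)


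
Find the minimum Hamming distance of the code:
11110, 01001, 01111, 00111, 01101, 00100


Comparing all pairs, minimum distance: 1
Can detect 0 errors, correct 0 errors

1


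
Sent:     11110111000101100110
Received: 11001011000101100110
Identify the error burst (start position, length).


XOR: 00111100000000000000

Burst at position 2, length 4


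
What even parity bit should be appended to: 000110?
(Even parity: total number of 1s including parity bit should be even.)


Number of 1s in data: 2
Parity bit: 0

0


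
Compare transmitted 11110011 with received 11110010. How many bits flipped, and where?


XOR: 00000001

1 error(s) at position(s): 7


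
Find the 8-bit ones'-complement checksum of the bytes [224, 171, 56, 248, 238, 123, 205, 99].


Sum = 1364 mod 256 = 84
Complement = 171

171


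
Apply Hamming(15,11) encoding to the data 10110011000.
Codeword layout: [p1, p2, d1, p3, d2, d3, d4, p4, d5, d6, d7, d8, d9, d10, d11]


Parity bits: p1=1, p2=0, p3=1, p4=0

101101100011000


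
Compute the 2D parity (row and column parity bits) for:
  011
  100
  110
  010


Row parities: 0101
Column parities: 011

Row P: 0101, Col P: 011, Corner: 0


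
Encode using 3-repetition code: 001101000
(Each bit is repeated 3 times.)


Each bit -> 3 copies

000000111111000111000000000


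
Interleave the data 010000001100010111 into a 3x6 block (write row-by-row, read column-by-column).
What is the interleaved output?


Matrix:
  010000
  001100
  010111
Read columns: 000101010011001001

000101010011001001


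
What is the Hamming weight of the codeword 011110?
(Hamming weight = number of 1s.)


Counting 1s in 011110

4


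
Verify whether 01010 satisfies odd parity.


Number of 1s: 2

No, parity error (2 ones)


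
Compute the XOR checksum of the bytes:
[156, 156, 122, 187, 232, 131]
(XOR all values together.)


XOR chain: 156 ^ 156 ^ 122 ^ 187 ^ 232 ^ 131 = 170

170


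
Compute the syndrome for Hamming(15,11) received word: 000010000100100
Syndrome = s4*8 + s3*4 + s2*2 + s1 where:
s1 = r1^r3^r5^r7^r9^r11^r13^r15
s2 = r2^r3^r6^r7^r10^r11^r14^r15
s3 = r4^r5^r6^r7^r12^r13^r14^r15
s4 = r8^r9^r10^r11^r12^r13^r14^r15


s1=0, s2=1, s3=0, s4=0

Syndrome = 2 (error at position 2)


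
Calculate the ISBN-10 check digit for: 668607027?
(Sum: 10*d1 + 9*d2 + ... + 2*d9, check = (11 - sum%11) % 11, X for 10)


Weighted sum: 275
275 mod 11 = 0

Check digit: 0


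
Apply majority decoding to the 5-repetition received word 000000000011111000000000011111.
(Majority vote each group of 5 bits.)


Groups: 00000, 00000, 11111, 00000, 00000, 11111
Majority votes: 001001

001001


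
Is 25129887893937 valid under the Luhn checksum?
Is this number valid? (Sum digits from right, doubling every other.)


Luhn sum = 88
88 mod 10 = 8

Invalid (Luhn sum mod 10 = 8)


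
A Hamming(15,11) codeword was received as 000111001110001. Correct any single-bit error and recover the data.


Syndrome = 0: no error detected

Data: 01101110001 (no errors)


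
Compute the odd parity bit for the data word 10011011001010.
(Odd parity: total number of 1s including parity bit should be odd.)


Number of 1s in data: 7
Parity bit: 0

0


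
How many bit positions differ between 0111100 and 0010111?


XOR: 0101011
Count of 1s: 4

4


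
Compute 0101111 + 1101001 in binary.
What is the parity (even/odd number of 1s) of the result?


0101111 = 47
1101001 = 105
Sum = 152 = 10011000
1s count = 3

odd parity (3 ones in 10011000)


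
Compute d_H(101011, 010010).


XOR: 111001
Count of 1s: 4

4


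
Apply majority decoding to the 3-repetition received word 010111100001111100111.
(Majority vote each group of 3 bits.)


Groups: 010, 111, 100, 001, 111, 100, 111
Majority votes: 0100101

0100101


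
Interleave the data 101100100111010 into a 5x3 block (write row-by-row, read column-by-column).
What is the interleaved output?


Matrix:
  101
  100
  100
  111
  010
Read columns: 111100001110010

111100001110010


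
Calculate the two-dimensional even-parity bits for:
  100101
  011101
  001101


Row parities: 101
Column parities: 110101

Row P: 101, Col P: 110101, Corner: 0


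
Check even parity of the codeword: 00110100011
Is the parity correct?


Number of 1s: 5

No, parity error (5 ones)


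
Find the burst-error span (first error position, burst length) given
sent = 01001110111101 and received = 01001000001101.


XOR: 00000110110000

Burst at position 5, length 5


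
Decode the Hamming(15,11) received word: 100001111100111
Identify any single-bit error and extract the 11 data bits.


Syndrome = 7: error at position 7

Data: 00101100111 (corrected bit 7)


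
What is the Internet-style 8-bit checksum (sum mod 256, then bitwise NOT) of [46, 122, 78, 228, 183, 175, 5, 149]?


Sum = 986 mod 256 = 218
Complement = 37

37


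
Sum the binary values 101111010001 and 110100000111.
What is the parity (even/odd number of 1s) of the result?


101111010001 = 3025
110100000111 = 3335
Sum = 6360 = 1100011011000
1s count = 6

even parity (6 ones in 1100011011000)


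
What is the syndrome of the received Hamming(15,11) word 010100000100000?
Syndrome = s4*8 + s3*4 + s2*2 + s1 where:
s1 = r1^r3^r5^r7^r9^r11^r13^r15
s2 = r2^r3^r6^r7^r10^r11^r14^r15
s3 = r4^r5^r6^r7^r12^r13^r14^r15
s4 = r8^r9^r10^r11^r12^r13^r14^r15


s1=0, s2=0, s3=1, s4=1

Syndrome = 12 (error at position 12)


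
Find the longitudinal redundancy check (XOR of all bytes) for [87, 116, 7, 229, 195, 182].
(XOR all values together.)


XOR chain: 87 ^ 116 ^ 7 ^ 229 ^ 195 ^ 182 = 180

180


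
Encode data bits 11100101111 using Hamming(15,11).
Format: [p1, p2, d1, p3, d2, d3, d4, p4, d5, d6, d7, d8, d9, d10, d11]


Parity bits: p1=0, p2=1, p3=0, p4=1

011011010101111


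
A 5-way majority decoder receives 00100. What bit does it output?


Ones: 1 out of 5
Threshold: 3

0 (1/5 voted 1)


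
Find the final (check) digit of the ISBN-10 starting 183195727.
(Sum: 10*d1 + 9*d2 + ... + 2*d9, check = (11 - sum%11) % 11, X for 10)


Weighted sum: 240
240 mod 11 = 9

Check digit: 2


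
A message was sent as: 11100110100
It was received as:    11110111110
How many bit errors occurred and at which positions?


XOR: 00010001010

3 error(s) at position(s): 3, 7, 9


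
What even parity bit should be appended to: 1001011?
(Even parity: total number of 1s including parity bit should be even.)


Number of 1s in data: 4
Parity bit: 0

0


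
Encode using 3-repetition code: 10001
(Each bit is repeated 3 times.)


Each bit -> 3 copies

111000000000111


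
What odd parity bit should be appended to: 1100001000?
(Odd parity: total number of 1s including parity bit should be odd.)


Number of 1s in data: 3
Parity bit: 0

0


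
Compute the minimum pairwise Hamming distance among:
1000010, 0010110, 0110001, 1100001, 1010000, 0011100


Comparing all pairs, minimum distance: 2
Can detect 1 errors, correct 0 errors

2


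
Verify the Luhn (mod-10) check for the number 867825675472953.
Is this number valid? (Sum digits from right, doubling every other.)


Luhn sum = 76
76 mod 10 = 6

Invalid (Luhn sum mod 10 = 6)


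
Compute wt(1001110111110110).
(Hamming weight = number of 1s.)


Counting 1s in 1001110111110110

11


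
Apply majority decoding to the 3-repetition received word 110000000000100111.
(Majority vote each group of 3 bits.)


Groups: 110, 000, 000, 000, 100, 111
Majority votes: 100001

100001


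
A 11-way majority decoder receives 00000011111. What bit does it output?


Ones: 5 out of 11
Threshold: 6

0 (5/11 voted 1)


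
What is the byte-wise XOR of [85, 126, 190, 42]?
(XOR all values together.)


XOR chain: 85 ^ 126 ^ 190 ^ 42 = 191

191


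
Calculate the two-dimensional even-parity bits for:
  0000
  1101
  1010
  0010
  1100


Row parities: 01010
Column parities: 1001

Row P: 01010, Col P: 1001, Corner: 0


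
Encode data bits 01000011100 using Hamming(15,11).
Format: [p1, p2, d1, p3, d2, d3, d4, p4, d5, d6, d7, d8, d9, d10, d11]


Parity bits: p1=1, p2=1, p3=1, p4=1

110110010011100


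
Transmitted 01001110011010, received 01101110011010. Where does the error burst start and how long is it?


XOR: 00100000000000

Burst at position 2, length 1


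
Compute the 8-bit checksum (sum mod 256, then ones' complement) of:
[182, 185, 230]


Sum = 597 mod 256 = 85
Complement = 170

170


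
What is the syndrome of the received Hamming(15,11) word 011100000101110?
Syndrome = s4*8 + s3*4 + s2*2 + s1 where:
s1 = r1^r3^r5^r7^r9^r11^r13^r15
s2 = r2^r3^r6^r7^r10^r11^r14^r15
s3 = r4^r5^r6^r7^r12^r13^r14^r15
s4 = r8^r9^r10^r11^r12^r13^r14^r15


s1=0, s2=0, s3=0, s4=0

Syndrome = 0 (no error)


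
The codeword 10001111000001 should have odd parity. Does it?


Number of 1s: 6

No, parity error (6 ones)


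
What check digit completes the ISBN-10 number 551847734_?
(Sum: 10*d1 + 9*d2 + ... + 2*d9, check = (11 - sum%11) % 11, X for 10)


Weighted sum: 263
263 mod 11 = 10

Check digit: 1


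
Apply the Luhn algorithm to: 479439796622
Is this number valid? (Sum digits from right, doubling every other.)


Luhn sum = 72
72 mod 10 = 2

Invalid (Luhn sum mod 10 = 2)


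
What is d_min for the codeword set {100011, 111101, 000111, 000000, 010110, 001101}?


Comparing all pairs, minimum distance: 2
Can detect 1 errors, correct 0 errors

2


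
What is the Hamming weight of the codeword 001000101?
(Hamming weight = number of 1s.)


Counting 1s in 001000101

3


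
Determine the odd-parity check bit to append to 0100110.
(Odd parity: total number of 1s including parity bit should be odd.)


Number of 1s in data: 3
Parity bit: 0

0


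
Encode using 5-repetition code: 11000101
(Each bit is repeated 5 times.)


Each bit -> 5 copies

1111111111000000000000000111110000011111


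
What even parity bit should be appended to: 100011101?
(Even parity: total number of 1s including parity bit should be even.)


Number of 1s in data: 5
Parity bit: 1

1


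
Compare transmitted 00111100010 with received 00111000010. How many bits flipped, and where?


XOR: 00000100000

1 error(s) at position(s): 5


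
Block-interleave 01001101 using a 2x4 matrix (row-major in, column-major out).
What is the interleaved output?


Matrix:
  0100
  1101
Read columns: 01110001

01110001


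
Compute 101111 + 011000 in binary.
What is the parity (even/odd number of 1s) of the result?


101111 = 47
011000 = 24
Sum = 71 = 1000111
1s count = 4

even parity (4 ones in 1000111)


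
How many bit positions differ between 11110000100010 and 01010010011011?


XOR: 10100010111001
Count of 1s: 7

7


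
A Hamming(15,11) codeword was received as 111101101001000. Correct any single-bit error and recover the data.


Syndrome = 0: no error detected

Data: 10111001000 (no errors)


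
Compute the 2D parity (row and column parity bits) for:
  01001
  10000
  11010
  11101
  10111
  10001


Row parities: 011000
Column parities: 11000

Row P: 011000, Col P: 11000, Corner: 0


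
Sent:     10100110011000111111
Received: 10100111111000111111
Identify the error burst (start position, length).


XOR: 00000001100000000000

Burst at position 7, length 2


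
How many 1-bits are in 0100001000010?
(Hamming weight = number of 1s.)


Counting 1s in 0100001000010

3


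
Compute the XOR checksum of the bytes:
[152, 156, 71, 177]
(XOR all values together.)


XOR chain: 152 ^ 156 ^ 71 ^ 177 = 242

242


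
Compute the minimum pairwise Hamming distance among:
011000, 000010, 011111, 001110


Comparing all pairs, minimum distance: 2
Can detect 1 errors, correct 0 errors

2


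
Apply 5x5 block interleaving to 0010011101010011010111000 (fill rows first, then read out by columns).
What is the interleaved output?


Matrix:
  00100
  11101
  01001
  10101
  11000
Read columns: 0101101101110100000001110

0101101101110100000001110


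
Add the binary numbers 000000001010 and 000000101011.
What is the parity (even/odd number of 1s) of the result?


000000001010 = 10
000000101011 = 43
Sum = 53 = 110101
1s count = 4

even parity (4 ones in 110101)


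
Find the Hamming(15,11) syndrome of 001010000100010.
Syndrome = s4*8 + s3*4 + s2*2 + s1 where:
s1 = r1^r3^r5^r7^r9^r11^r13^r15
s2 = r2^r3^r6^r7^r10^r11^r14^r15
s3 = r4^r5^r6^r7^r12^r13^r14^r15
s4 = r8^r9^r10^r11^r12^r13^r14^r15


s1=0, s2=1, s3=0, s4=0

Syndrome = 2 (error at position 2)


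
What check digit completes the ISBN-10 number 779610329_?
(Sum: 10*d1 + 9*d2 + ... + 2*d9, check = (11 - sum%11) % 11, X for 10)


Weighted sum: 289
289 mod 11 = 3

Check digit: 8


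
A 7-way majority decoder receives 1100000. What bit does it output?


Ones: 2 out of 7
Threshold: 4

0 (2/7 voted 1)


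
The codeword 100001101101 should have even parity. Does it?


Number of 1s: 6

Yes, parity is correct (6 ones)


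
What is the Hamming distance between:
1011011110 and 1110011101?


XOR: 0101000011
Count of 1s: 4

4


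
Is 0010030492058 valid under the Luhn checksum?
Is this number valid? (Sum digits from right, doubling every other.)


Luhn sum = 37
37 mod 10 = 7

Invalid (Luhn sum mod 10 = 7)


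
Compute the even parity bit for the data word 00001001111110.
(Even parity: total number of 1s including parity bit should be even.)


Number of 1s in data: 7
Parity bit: 1

1


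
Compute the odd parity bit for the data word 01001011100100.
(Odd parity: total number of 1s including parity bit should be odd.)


Number of 1s in data: 6
Parity bit: 1

1


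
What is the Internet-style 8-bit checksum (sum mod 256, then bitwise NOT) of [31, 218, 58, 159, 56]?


Sum = 522 mod 256 = 10
Complement = 245

245


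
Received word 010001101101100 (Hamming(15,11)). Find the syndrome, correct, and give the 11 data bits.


Syndrome = 1: error at position 1

Data: 00111101100 (corrected bit 1)


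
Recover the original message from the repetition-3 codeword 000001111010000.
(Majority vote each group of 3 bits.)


Groups: 000, 001, 111, 010, 000
Majority votes: 00100

00100


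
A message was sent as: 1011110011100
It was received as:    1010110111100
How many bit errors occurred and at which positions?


XOR: 0001000100000

2 error(s) at position(s): 3, 7


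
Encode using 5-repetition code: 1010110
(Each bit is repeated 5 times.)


Each bit -> 5 copies

11111000001111100000111111111100000


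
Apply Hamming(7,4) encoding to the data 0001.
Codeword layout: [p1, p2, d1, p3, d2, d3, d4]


Parity bits: p1=1, p2=1, p3=1

1101001


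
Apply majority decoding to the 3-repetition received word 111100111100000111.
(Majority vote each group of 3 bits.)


Groups: 111, 100, 111, 100, 000, 111
Majority votes: 101001

101001


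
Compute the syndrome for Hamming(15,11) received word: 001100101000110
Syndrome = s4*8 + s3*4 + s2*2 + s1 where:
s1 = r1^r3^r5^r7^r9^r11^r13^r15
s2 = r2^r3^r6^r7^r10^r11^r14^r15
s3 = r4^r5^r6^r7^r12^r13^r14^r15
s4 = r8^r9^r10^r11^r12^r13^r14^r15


s1=0, s2=1, s3=0, s4=1

Syndrome = 10 (error at position 10)


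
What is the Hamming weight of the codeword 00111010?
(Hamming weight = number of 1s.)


Counting 1s in 00111010

4


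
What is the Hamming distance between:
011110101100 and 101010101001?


XOR: 110100000101
Count of 1s: 5

5


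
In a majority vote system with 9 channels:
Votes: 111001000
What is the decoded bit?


Ones: 4 out of 9
Threshold: 5

0 (4/9 voted 1)


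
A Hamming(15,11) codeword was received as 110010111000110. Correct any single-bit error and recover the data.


Syndrome = 3: error at position 3

Data: 11011000110 (corrected bit 3)


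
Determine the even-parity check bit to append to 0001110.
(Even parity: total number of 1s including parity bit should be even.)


Number of 1s in data: 3
Parity bit: 1

1


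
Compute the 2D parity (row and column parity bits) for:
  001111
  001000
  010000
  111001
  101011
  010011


Row parities: 011001
Column parities: 010110

Row P: 011001, Col P: 010110, Corner: 1


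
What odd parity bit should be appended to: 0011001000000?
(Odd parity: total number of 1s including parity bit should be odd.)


Number of 1s in data: 3
Parity bit: 0

0


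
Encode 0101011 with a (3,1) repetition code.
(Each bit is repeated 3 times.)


Each bit -> 3 copies

000111000111000111111


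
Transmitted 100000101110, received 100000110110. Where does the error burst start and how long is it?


XOR: 000000011000

Burst at position 7, length 2


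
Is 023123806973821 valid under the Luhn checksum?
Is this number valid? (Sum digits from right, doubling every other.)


Luhn sum = 66
66 mod 10 = 6

Invalid (Luhn sum mod 10 = 6)


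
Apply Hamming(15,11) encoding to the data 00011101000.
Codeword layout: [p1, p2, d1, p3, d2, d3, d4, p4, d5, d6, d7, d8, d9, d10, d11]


Parity bits: p1=0, p2=0, p3=0, p4=1

000000111101000


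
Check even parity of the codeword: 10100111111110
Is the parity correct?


Number of 1s: 10

Yes, parity is correct (10 ones)


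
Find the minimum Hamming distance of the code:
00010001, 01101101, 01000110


Comparing all pairs, minimum distance: 4
Can detect 3 errors, correct 1 errors

4


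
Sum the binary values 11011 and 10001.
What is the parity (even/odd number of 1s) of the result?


11011 = 27
10001 = 17
Sum = 44 = 101100
1s count = 3

odd parity (3 ones in 101100)


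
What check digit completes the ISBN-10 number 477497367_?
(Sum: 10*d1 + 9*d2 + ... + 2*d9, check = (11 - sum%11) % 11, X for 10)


Weighted sum: 320
320 mod 11 = 1

Check digit: X


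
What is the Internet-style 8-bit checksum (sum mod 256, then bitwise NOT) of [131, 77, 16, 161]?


Sum = 385 mod 256 = 129
Complement = 126

126


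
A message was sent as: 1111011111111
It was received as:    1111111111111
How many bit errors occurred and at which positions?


XOR: 0000100000000

1 error(s) at position(s): 4


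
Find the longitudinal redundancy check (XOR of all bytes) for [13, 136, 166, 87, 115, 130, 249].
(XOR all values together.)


XOR chain: 13 ^ 136 ^ 166 ^ 87 ^ 115 ^ 130 ^ 249 = 124

124


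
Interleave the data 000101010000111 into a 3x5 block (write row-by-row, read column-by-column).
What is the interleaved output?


Matrix:
  00010
  10100
  00111
Read columns: 010000011101001

010000011101001


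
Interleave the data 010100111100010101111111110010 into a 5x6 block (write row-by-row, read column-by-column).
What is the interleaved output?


Matrix:
  010100
  111100
  010101
  111111
  110010
Read columns: 010111111101010111100001100110

010111111101010111100001100110


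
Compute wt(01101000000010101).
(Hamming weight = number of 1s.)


Counting 1s in 01101000000010101

6


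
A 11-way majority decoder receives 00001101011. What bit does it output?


Ones: 5 out of 11
Threshold: 6

0 (5/11 voted 1)


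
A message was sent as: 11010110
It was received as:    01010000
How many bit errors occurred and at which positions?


XOR: 10000110

3 error(s) at position(s): 0, 5, 6


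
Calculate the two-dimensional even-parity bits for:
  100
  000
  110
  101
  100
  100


Row parities: 100011
Column parities: 111

Row P: 100011, Col P: 111, Corner: 1


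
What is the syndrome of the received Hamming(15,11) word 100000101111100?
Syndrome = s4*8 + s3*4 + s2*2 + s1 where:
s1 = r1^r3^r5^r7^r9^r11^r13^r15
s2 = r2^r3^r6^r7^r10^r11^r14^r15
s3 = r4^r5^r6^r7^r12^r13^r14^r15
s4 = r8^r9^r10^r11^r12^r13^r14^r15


s1=1, s2=1, s3=1, s4=1

Syndrome = 15 (error at position 15)


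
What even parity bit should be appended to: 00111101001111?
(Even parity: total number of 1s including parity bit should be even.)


Number of 1s in data: 9
Parity bit: 1

1


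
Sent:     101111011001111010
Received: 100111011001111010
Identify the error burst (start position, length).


XOR: 001000000000000000

Burst at position 2, length 1


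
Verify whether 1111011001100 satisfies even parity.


Number of 1s: 8

Yes, parity is correct (8 ones)


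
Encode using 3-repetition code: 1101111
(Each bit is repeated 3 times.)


Each bit -> 3 copies

111111000111111111111


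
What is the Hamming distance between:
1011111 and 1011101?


XOR: 0000010
Count of 1s: 1

1


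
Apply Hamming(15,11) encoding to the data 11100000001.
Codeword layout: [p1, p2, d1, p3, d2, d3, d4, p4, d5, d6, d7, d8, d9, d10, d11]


Parity bits: p1=1, p2=1, p3=1, p4=1

111111010000001


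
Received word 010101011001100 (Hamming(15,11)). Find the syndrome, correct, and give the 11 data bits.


Syndrome = 0: no error detected

Data: 00101001100 (no errors)


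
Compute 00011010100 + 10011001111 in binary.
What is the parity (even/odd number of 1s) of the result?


00011010100 = 212
10011001111 = 1231
Sum = 1443 = 10110100011
1s count = 6

even parity (6 ones in 10110100011)


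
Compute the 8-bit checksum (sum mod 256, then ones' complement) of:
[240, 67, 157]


Sum = 464 mod 256 = 208
Complement = 47

47


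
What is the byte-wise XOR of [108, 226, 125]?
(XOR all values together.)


XOR chain: 108 ^ 226 ^ 125 = 243

243


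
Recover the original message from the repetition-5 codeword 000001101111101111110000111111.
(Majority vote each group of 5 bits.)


Groups: 00000, 11011, 11101, 11111, 00001, 11111
Majority votes: 011101

011101


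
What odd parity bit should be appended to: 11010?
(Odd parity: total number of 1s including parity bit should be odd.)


Number of 1s in data: 3
Parity bit: 0

0


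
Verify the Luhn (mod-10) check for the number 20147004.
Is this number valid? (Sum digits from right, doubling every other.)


Luhn sum = 19
19 mod 10 = 9

Invalid (Luhn sum mod 10 = 9)


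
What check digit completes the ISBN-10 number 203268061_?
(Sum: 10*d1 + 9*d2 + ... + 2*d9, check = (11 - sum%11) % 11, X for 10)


Weighted sum: 154
154 mod 11 = 0

Check digit: 0


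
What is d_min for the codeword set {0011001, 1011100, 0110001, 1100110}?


Comparing all pairs, minimum distance: 2
Can detect 1 errors, correct 0 errors

2


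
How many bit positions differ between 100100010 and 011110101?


XOR: 111010111
Count of 1s: 7

7


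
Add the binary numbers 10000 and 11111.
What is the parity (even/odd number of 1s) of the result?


10000 = 16
11111 = 31
Sum = 47 = 101111
1s count = 5

odd parity (5 ones in 101111)


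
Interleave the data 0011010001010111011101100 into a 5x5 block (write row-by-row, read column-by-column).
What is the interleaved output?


Matrix:
  00110
  10001
  01011
  10111
  01100
Read columns: 0101000101100111011001110

0101000101100111011001110


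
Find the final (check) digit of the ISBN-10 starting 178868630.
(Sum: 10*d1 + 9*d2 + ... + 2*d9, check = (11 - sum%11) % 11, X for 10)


Weighted sum: 302
302 mod 11 = 5

Check digit: 6


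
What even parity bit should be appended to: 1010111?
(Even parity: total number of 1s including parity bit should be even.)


Number of 1s in data: 5
Parity bit: 1

1


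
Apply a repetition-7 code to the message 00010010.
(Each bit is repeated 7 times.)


Each bit -> 7 copies

00000000000000000000011111110000000000000011111110000000


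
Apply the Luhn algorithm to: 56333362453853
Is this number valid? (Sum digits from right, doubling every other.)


Luhn sum = 61
61 mod 10 = 1

Invalid (Luhn sum mod 10 = 1)


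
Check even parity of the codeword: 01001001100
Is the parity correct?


Number of 1s: 4

Yes, parity is correct (4 ones)


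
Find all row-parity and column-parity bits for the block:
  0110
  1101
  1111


Row parities: 010
Column parities: 0100

Row P: 010, Col P: 0100, Corner: 1
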